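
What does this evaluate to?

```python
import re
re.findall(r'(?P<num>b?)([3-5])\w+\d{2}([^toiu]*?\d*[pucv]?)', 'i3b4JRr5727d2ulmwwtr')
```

[('', '3', '')]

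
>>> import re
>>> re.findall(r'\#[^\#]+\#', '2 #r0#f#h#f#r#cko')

No capturing groups, so `findall` returns the 3 full match strings.

['#r0#', '#h#', '#r#']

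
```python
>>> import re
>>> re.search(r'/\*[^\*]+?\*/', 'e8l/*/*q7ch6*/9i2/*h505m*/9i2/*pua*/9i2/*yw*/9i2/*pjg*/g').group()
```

'/*q7ch6*/'

Unlike `match`, `search` isn't anchored — it looks for the pattern anywhere in the string.
The match spans [5:14] → '/*q7ch6*/'.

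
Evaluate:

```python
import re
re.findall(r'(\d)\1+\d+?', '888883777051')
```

['8', '7']

After group 1 captures some text, `\1` only succeeds where that same text appears again.
`findall` collects group 1 from each match (2 total).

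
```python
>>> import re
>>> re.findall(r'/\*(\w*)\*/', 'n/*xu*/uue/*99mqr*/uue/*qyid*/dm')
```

['xu', '99mqr', 'qyid']

`findall` collects group 1 from each match (3 total).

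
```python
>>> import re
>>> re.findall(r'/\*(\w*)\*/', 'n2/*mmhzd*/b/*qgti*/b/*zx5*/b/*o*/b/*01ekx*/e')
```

`findall` collects group 1 from each match (5 total).

['mmhzd', 'qgti', 'zx5', 'o', '01ekx']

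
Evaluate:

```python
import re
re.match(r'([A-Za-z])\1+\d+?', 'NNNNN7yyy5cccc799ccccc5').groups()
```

('N',)

A backreference is literal: `\1` must see the identical characters the first group matched.
`match` is anchored at position 0; if the pattern doesn't fit there, it returns None.
The match spans [0:6] → 'NNNNN7'.
Captured: group 1 = 'N'.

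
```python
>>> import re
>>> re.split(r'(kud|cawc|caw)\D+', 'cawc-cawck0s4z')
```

Alternation isn't longest-match — the leftmost alternative that fits at this position is chosen.
Matches to split on: at [0:10] → 'cawc-cawck'.
Because the pattern has a capturing group, `split` also inserts each captured text between the pieces.

['', 'cawc', '0s4z']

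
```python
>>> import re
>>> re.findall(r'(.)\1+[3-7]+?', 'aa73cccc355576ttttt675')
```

`\1` is not a pattern — it's the concrete string captured by group 1, re-applied verbatim.
Matches: at [0:3] match 'aa7', group 1 = 'a'; at [4:9] match 'cccc3', group 1 = 'c'; at [9:13] match '5557', group 1 = '5'; at [14:20] match 'ttttt6', group 1 = 't'.
With a single group, `findall` returns only what that group captured — 4 items.

['a', 'c', '5', 't']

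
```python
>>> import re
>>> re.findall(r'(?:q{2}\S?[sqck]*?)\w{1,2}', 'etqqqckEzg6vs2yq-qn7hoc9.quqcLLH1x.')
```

['qqqck']

This matches exactly 2 of the literal 'q', then optionally a non-whitespace character, then zero or more of one of [sqck] (lazy) (non-capturing group); then 1 to 2 of a word character.
Lazy quantifiers expand one character at a time until the remainder of the pattern can match.
Scanning left to right: at [2:7] → 'qqqck'.
With no groups in the pattern, `findall` gives back each whole match — 1 here.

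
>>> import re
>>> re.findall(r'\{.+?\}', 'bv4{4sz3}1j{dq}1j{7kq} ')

Lazy quantifiers expand one character at a time until the remainder of the pattern can match.
No capturing groups, so `findall` returns the 3 full match strings.

['{4sz3}', '{dq}', '{7kq}']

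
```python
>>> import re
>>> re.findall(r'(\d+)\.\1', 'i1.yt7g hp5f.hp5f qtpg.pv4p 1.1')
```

['1']

`\1` has to match the exact text group 1 already captured.
`findall` collects group 1 from the one match (1 total).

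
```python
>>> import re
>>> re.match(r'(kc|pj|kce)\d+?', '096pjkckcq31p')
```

`re.match` only tries the pattern at the start of the string.
Here the pattern fails at index 0, so the call returns None.

None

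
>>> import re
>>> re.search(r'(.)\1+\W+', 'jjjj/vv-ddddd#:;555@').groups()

`\1` has to match the exact text group 1 already captured.
`search` walks the string left to right and returns the first match it finds.
The match spans [0:5] → 'jjjj/'.
Captured: group 1 = 'j'.

('j',)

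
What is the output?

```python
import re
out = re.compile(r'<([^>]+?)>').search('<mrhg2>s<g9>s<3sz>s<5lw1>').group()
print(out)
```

<mrhg2>

The match spans [0:7] → '<mrhg2>'.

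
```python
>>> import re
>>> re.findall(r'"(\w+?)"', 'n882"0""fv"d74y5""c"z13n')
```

['0', 'fv', 'c']

Because there's exactly one group, `findall` drops the full match and keeps group 1 from each hit.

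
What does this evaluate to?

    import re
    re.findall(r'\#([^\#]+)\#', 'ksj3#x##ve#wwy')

['x', 've']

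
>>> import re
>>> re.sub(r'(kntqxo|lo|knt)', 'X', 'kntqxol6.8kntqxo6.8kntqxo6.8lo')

'Xl6.8X6.8X6.8X'

Alternation tries branches left to right and keeps the first one that lets the overall match succeed at that position.
Each match is replaced by 'X'.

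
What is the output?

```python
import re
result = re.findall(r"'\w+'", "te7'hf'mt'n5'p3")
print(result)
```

Walking the string: at [3:7] → "'hf'"; at [9:13] → "'n5'".
`findall` yields the raw match text (2 of them) because the pattern has no groups.

["'hf'", "'n5'"]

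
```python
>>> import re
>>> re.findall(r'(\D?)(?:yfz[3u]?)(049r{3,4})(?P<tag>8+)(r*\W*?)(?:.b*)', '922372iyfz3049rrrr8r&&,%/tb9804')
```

[('i', '049rrrr', '8', 'r')]

Pattern: optionally a non-digit (captured); then the literal 'yfz', then optionally one of [3u] (non-capturing group); then the literal '0', then the literal '49', then 3 to 4 of the literal 'r' (captured); then one or more of a literal '8' (captured as 'tag'); then zero or more of a literal 'r', then zero or more of a non-word character (lazy) (captured); then any character, then zero or more of a literal 'b' (non-capturing group).
4 groups means the one result is a tuple of 4 captured strings — 1 here.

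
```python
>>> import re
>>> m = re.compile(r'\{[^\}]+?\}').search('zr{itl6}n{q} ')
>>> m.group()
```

The match spans [2:8] → '{itl6}'.

'{itl6}'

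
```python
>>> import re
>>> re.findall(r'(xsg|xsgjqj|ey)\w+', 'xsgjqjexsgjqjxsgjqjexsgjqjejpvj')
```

['xsg']

`|` is ordered: at each position the engine commits to the first alternative that works.
Scanning left to right: at [0:31] match 'xsgjqjexsgjqjxsgjqjexsgjqjejpvj', group 1 = 'xsg'.
One capturing group, so `findall` returns just the captured substring from the one match — 1 in all.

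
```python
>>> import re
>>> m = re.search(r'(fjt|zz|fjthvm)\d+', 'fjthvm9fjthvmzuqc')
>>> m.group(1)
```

'fjthvm'

The match spans [0:7] → 'fjthvm9'.
Captured: group 1 = 'fjthvm'.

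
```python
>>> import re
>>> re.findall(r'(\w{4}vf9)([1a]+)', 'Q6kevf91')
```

[('Q6kevf9', '1')]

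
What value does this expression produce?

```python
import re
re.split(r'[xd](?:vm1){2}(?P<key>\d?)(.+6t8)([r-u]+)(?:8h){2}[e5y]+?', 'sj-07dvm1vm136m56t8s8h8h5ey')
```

Because the quantifier is non-greedy, it stops expanding at the earliest point where the rest of the pattern can succeed.
With a capturing group present, the delimiter's captured portion is kept in the result list.

['sj-07', '3', '6m56t8', 's', 'ey']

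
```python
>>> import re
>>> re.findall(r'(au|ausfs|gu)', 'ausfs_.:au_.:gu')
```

Alternation tries branches left to right and keeps the first one that lets the overall match succeed at that position.
Because there's exactly one group, `findall` drops the full match and keeps group 1 from each hit.

['au', 'au', 'gu']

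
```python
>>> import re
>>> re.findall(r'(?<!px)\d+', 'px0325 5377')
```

`(?!…)`/`(?<!…)` only lets a position through if the neighbouring text does NOT match; no characters are consumed.
Scanning left to right: at [3:6] → '325'; at [7:11] → '5377'.
No capturing groups, so `findall` returns the 2 full match strings.

['325', '5377']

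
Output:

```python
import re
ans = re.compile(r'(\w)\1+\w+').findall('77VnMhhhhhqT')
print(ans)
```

['7']

The backreference `\1` re-matches whatever the first group consumed, character for character.
`findall` collects group 1 from the one match (1 total).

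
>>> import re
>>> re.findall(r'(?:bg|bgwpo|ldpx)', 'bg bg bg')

['bg', 'bg', 'bg']

Scanning left to right: at [0:2] → 'bg'; at [3:5] → 'bg'; at [6:8] → 'bg'.
`findall` yields the raw match text (3 of them) because the pattern has no groups.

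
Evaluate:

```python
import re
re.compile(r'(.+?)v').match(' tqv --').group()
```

This matches one or more of any character (lazy) (captured); then a literal 'v'.
With `match`, the pattern is implicitly anchored at the beginning.
The match spans [0:4] → ' tqv'.
Captured: group 1 = ' tq'.

' tqv'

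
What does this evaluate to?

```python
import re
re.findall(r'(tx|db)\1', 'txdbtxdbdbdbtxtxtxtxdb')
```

['db', 'tx', 'tx']

After group 1 captures some text, `\1` only succeeds where that same text appears again.
Scanning left to right: at [6:10] match 'dbdb', group 1 = 'db'; at [12:16] match 'txtx', group 1 = 'tx'; at [16:20] match 'txtx', group 1 = 'tx'.
Because there's exactly one group, `findall` drops the full match and keeps group 1 from each hit.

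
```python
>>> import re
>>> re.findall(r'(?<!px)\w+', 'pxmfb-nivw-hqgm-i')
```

A negative assertion filters positions out without eating any characters.
Walking the string: at [0:5] → 'pxmfb'; at [6:10] → 'nivw'; at [11:15] → 'hqgm'; at [16:17] → 'i'.
With no groups in the pattern, `findall` gives back each whole match — 4 here.

['pxmfb', 'nivw', 'hqgm', 'i']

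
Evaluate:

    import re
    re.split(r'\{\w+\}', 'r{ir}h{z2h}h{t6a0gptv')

Matches to split on: at [1:5] → '{ir}'; at [6:11] → '{z2h}'.
Splitting on the pattern gives 3 pieces.

['r', 'h', 'h{t6a0gptv']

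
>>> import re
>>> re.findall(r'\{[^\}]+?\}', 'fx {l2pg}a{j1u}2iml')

['{l2pg}', '{j1u}']

Matches: at [3:9] → '{l2pg}'; at [10:15] → '{j1u}'.
With no groups in the pattern, `findall` gives back each whole match — 2 here.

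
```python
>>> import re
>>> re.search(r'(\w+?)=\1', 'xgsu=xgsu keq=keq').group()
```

The backreference `\1` re-matches whatever the first group consumed, character for character.
`re.search` scans for the first position where the pattern succeeds.
The match spans [0:9] → 'xgsu=xgsu'.
Captured: group 1 = 'xgsu'.

'xgsu=xgsu'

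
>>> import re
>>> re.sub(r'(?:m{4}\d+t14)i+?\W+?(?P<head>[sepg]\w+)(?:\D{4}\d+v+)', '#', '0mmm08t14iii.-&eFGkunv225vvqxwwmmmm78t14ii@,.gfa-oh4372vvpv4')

'0mmm08t14iii.-&eFGkunv225vvqxww#pv4'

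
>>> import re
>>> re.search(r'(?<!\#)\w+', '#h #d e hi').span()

(6, 7)

The negative lookaround is zero-width — it rules out positions where the adjacent text would match, without consuming anything.
The match spans [6:7] → 'e'.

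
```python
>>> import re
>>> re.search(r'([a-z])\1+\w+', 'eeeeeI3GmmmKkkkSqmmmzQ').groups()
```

The match spans [0:22] → 'eeeeeI3GmmmKkkkSqmmmzQ'.
Captured: group 1 = 'e'.

('e',)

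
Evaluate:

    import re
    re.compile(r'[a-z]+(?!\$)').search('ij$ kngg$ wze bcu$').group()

'i'

Because the assertion is negative and zero-width, positions next to the forbidden text are skipped.
`search` walks the string left to right and returns the first match it finds.
The match spans [0:1] → 'i'.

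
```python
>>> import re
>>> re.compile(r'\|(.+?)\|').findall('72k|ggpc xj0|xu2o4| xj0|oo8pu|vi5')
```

A non-greedy quantifier consumes as few characters as it can — just enough that the remainder of the pattern still matches from where it stops; whatever follows it matches normally.
Because there's exactly one group, `findall` drops the full match and keeps group 1 from each hit.

['ggpc xj0', ' xj0']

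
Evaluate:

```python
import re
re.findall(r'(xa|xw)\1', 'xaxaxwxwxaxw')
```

['xa', 'xw']

The backreference `\1` re-matches whatever the first group consumed, character for character.
Because there's exactly one group, `findall` drops the full match and keeps group 1 from each hit.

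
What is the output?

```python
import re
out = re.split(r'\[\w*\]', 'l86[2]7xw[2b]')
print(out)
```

['l86', '7xw', '']

`split` removes every match and returns the 3 fragments in between.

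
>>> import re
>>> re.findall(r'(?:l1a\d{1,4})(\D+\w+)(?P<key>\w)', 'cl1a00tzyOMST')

[('tzyOMS', 'T')]

Multiple groups make `findall` return tuples — one 2-tuple for the one match.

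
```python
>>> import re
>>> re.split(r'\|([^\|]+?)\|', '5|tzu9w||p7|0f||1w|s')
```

['5', 'tzu9w', '', 'p7', '0f|', '1w', 's']

With a capturing group present, the delimiter's captured portion is kept in the result list.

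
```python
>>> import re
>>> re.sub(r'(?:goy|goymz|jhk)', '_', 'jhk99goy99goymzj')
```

The regex engine tests alternatives in the order written; an earlier branch that matches wins even if a later one would match more.
Matches: at [0:3] → 'jhk'; at [5:8] → 'goy'; at [10:13] → 'goy'.
`sub` substitutes '_' at each match site.

'_99_99_mzj'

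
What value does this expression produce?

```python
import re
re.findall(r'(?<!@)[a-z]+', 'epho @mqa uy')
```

Because the assertion is negative and zero-width, positions next to the forbidden text are skipped.
With no groups in the pattern, `findall` gives back each whole match — 3 here.

['epho', 'qa', 'uy']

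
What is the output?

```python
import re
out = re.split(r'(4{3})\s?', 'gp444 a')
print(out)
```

['gp', '444', 'a']

The pattern matches exactly 3 of a literal '4' (captured); then optionally whitespace.
Matches to split on: at [2:6] → '444 '.
The group in the pattern means `split` returns the separators' captures alongside the pieces.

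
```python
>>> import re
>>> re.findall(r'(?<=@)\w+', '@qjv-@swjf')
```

['qjv', 'swjf']

The lookaround is zero-width — it requires the adjacent text to match without consuming it, so the asserted text isn't part of the match.
Scanning left to right: at [1:4] → 'qjv'; at [6:10] → 'swjf'.
`findall` yields the raw match text (2 of them) because the pattern has no groups.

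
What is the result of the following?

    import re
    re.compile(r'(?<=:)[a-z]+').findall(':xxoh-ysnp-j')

The positive lookaround only admits positions where the adjacent text matches; those characters stay outside the span.
Scanning left to right: at [1:5] → 'xxoh'.
Since nothing is captured, `findall` lists the 1 matched substring directly.

['xxoh']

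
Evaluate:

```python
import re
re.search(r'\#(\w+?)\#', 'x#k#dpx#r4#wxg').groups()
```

('k',)

The match spans [1:4] → '#k#'.
Captured: group 1 = 'k'.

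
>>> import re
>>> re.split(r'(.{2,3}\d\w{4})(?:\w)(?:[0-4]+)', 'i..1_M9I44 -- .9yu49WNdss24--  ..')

This matches 2 to 3 of any character, then a digit, then exactly 4 of a word character (captured); then a word character (non-capturing group); then one or more of a character in [0-4] (non-capturing group).
The group in the pattern means `split` returns the separators' captures alongside the pieces.

['', 'i..1_M9I', ' -- .9', 'yu49WNds', '--  ..']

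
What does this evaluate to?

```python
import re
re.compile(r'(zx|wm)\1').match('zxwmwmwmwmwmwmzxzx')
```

None

`\1` has to match the exact text group 1 already captured.
`re.match` only tries the pattern at the start of the string.
Here position 0 doesn't satisfy it, so the call returns None.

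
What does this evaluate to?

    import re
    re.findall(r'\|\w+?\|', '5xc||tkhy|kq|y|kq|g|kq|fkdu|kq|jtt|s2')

['|tkhy|', '|y|', '|g|', '|fkdu|', '|jtt|']

Matches: at [4:10] → '|tkhy|'; at [12:15] → '|y|'; at [17:20] → '|g|'; at [22:28] → '|fkdu|'; at [30:35] → '|jtt|'.
`findall` yields the raw match text (5 of them) because the pattern has no groups.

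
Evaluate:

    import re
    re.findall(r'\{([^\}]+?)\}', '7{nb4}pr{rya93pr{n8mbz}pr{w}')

['nb4', 'rya93pr{n8mbz', 'w']

One capturing group, so `findall` returns just the captured substring from each match — 3 in all.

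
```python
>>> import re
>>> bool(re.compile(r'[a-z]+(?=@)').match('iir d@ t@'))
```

Because the assertion is zero-width, the text it checks is not consumed and won't appear in the result.
With `match`, the pattern is implicitly anchored at the beginning.
Here the string doesn't start with a match, so the call returns None, and `bool(None)` is False.

False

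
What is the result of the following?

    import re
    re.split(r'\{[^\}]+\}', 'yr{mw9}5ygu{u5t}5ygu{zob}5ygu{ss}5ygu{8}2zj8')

['yr', '5ygu', '5ygu', '5ygu', '5ygu', '2zj8']

Each match becomes a cut point; 6 segments remain.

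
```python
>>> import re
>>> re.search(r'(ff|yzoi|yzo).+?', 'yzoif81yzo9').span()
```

(0, 5)

`|` is ordered: at each position the engine commits to the first alternative that works.
The match spans [0:5] → 'yzoif'.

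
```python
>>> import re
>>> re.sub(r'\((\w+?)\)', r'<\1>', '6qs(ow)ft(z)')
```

'6qs<ow>ft<z>'

`\1` in the replacement pulls in group 1's text for each match.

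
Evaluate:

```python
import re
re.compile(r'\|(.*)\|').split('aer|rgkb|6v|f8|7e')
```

['aer', 'rgkb|6v|f8', '7e']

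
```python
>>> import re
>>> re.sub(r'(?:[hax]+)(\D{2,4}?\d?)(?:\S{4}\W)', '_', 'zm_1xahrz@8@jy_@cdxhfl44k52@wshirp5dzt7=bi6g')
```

'zm_1_cd_ws_bi6g'

This matches one or more of one of [hax] (non-capturing group); then 2 to 4 of a non-digit (lazy), then optionally a digit (captured); then exactly 4 of a non-whitespace character, then a non-word character (non-capturing group).
Matches: at [4:16] → 'xahrz@8@jy_@'; at [18:28] → 'xhfl44k52@'; at [30:40] → 'hirp5dzt7='.
Each match is replaced by '_'.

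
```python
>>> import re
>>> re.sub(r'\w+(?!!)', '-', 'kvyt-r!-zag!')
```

Because the assertion is negative and zero-width, positions next to the forbidden text are skipped.
Matches: at [0:4] → 'kvyt'; at [8:10] → 'za'.
Every occurrence is swapped for '-'.

'--r!--g!'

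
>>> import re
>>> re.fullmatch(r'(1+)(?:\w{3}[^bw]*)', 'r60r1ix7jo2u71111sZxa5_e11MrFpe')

None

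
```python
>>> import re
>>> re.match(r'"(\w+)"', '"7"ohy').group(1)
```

'7'

The match spans [0:3] → '"7"'.
Captured: group 1 = '7'.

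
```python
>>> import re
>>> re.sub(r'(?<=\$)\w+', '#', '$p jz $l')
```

'$# jz $#'

The `(?=…)`/`(?<=…)` assertion just peeks at neighbouring text; it doesn't advance the match position.
Every occurrence is swapped for '#'.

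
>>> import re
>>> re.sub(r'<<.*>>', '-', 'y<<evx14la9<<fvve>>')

Each match is replaced by '-'.

'y-'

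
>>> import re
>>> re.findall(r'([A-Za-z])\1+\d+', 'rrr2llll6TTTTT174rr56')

['r', 'l', 'T', 'r']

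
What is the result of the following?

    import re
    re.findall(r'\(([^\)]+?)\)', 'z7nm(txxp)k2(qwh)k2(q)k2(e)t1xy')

['txxp', 'qwh', 'q', 'e']

Matches: at [4:10] match '(txxp)', group 1 = 'txxp'; at [12:17] match '(qwh)', group 1 = 'qwh'; at [19:22] match '(q)', group 1 = 'q'; at [24:27] match '(e)', group 1 = 'e'.
With a single group, `findall` returns only what that group captured — 4 items.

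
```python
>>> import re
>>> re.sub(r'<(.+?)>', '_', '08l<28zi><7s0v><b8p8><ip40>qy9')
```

Lazy quantifiers expand one character at a time until the remainder of the pattern can match.
Matches: at [3:9] → '<28zi>'; at [9:15] → '<7s0v>'; at [15:21] → '<b8p8>'; at [21:27] → '<ip40>'.
Each match is replaced by '_'.

'08l____qy9'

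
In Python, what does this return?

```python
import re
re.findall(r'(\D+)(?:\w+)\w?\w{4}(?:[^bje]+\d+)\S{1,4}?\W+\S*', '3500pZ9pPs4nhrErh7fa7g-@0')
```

['pZ']

This matches one or more of a non-digit (captured); then one or more of a word character (non-capturing group); then optionally a word character, then exactly 4 of a word character; then one or more of any character except [bje], then one or more of a digit (non-capturing group); then 1 to 4 of a non-whitespace character (lazy), then one or more of a non-word character, then zero or more of a non-whitespace character.
One capturing group, so `findall` returns just the captured substring from the one match — 1 in all.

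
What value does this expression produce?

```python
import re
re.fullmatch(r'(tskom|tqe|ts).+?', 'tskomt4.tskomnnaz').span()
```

(0, 17)

For `fullmatch`, every character of the input must be accounted for by the pattern.
The match spans [0:17] → 'tskomt4.tskomnnaz'.
Captured: group 1 = 'tskom'.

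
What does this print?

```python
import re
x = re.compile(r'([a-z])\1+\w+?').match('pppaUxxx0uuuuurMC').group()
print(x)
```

`re.match` won't scan ahead — the pattern has to work from the very first character.
The match spans [0:4] → 'pppa'.

pppa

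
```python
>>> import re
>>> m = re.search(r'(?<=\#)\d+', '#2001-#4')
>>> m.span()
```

(1, 5)

The lookaround is zero-width — it requires the adjacent text to match without consuming it, so the asserted text isn't part of the match.
The match spans [1:5] → '2001'.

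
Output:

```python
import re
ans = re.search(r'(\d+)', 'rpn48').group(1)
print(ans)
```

The match spans [3:5] → '48'.
Captured: group 1 = '48'.

48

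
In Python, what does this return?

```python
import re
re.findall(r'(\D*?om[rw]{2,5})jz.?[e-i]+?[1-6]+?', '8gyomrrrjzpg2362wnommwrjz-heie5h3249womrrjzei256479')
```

This matches zero or more of a non-digit (lazy), then the literal 'om', then 2 to 5 of one of [rw] (captured); then the literal 'jz', then optionally any character; then one or more of a character in [e-i] (lazy); then one or more of a character in [1-6] (lazy).
One capturing group, so `findall` returns just the captured substring from each match — 2 in all.

['gyomrrr', 'womrr']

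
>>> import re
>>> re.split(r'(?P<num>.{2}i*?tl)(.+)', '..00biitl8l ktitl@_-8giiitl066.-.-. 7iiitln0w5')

The pattern matches exactly 2 of any character, then zero or more of the literal 'i' (lazy), then the literal 'tl' (captured as 'num'); then one or more of any character (captured).
Matches to split on: at [3:46] → '0biitl8l ktitl@_-8giiitl066.-.-. 7iiitln0w5'.
`re.split` interleaves the captured-group text with the surrounding fragments.

['..0', '0biitl', '8l ktitl@_-8giiitl066.-.-. 7iiitln0w5', '']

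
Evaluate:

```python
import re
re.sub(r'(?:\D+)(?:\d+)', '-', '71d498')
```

Pattern: one or more of a non-digit (non-capturing group); then one or more of a digit (non-capturing group).
Each match is replaced by '-'.

'71-'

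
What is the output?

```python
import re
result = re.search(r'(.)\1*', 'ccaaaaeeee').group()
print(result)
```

cc

The backreference `\1` re-matches whatever the first group consumed, character for character.
`re.search` tries every starting position until one works.
The match spans [0:2] → 'cc'.
Captured: group 1 = 'c'.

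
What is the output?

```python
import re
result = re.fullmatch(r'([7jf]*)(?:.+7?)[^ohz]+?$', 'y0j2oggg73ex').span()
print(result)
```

(0, 12)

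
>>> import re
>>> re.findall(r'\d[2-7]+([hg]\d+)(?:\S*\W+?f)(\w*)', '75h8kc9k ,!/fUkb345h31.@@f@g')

With 2 capturing groups, `findall` returns a 2-tuple per match.

[('h8', 'Ukb345h31')]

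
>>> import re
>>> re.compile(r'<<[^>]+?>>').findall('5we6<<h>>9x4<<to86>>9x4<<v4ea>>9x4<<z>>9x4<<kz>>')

['<<h>>', '<<to86>>', '<<v4ea>>', '<<z>>', '<<kz>>']

With no groups in the pattern, `findall` gives back each whole match — 5 here.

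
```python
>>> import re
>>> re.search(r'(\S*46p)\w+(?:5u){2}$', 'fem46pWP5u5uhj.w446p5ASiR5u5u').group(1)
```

The match spans [0:29] → 'fem46pWP5u5uhj.w446p5ASiR5u5u'.
Captured: group 1 = 'fem46pWP5u5uhj.w446p'.

'fem46pWP5u5uhj.w446p'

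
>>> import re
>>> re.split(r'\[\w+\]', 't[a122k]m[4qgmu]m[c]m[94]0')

['t', 'm', 'm', 'm', '0']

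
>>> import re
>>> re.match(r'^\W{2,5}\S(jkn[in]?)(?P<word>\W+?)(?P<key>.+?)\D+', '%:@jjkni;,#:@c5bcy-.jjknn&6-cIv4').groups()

Pattern: anchored at the start of the string; then 2 to 5 of a non-word character, then a non-whitespace character; then the literal 'jkn', then optionally one of [in] (captured); then one or more of a non-word character (lazy) (captured as 'word'); then one or more of any character (lazy) (captured as 'key'); then one or more of a non-digit.
A `+?`/`*?`/`{m,n}?` starts at its minimum and grows only as far as needed for what follows to match.
`re.match` won't scan ahead — the pattern has to work from the very first character.
The match spans [0:14] → '%:@jjkni;,#:@c'.
Captured: group 1 = 'jkni', group 2 = ';', group 3 = ','.

('jkni', ';', ',')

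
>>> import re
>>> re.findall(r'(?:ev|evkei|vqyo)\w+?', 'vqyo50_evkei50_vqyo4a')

The regex engine tests alternatives in the order written; an earlier branch that matches wins even if a later one would match more.
Matches: at [0:5] → 'vqyo5'; at [7:10] → 'evk'; at [15:20] → 'vqyo4'.
`findall` yields the raw match text (3 of them) because the pattern has no groups.

['vqyo5', 'evk', 'vqyo4']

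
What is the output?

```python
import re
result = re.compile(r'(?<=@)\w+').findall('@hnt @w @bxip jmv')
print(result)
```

Lookahead/lookbehind check context without consuming it, so the matched span excludes the asserted characters.
Matches: at [1:4] → 'hnt'; at [6:7] → 'w'; at [9:13] → 'bxip'.
`findall` yields the raw match text (3 of them) because the pattern has no groups.

['hnt', 'w', 'bxip']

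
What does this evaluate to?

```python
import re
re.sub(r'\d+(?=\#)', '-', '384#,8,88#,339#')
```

'-#,8,-#,-#'

The lookaround is zero-width — it requires the adjacent text to match without consuming it, so the asserted text isn't part of the match.
Matches: at [0:3] → '384'; at [7:9] → '88'; at [11:14] → '339'.
`sub` substitutes '-' at each match site.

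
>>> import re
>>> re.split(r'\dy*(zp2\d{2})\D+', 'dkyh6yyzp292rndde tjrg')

['dkyh', 'zp292', '']

With a capturing group present, the delimiter's captured portion is kept in the result list.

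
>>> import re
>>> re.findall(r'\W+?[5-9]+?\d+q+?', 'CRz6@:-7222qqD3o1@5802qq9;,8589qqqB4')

['@:-7222q', '@5802q', ';,8589q']

This matches one or more of a non-word character (lazy); then one or more of a character in [5-9] (lazy), then one or more of a digit; then one or more of a literal 'q' (lazy).
Scanning left to right: at [4:12] → '@:-7222q'; at [17:23] → '@5802q'; at [25:32] → ';,8589q'.
With no groups in the pattern, `findall` gives back each whole match — 3 here.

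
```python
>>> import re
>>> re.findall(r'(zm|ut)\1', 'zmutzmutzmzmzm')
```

After group 1 captures some text, `\1` only succeeds where that same text appears again.
Scanning left to right: at [8:12] match 'zmzm', group 1 = 'zm'.
With a single group, `findall` returns only what that group captured — 1 item.

['zm']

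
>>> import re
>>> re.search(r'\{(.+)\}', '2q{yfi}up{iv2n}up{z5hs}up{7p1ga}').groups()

('yfi}up{iv2n}up{z5hs}up{7p1ga',)

`re.search` scans for the first position where the pattern succeeds.
The match spans [2:32] → '{yfi}up{iv2n}up{z5hs}up{7p1ga}'.
Captured: group 1 = 'yfi}up{iv2n}up{z5hs}up{7p1ga'.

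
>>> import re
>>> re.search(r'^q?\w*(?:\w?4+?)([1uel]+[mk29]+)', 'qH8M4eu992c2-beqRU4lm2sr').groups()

The match spans [0:10] → 'qH8M4eu992'.
Captured: group 1 = 'eu992'.

('eu992',)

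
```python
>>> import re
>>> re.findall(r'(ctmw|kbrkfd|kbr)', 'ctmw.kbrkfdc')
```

Alternation tries branches left to right and keeps the first one that lets the overall match succeed at that position.
Because there's exactly one group, `findall` drops the full match and keeps group 1 from each hit.

['ctmw', 'kbrkfd']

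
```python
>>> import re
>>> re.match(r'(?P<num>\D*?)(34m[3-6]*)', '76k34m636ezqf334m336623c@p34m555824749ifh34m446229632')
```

None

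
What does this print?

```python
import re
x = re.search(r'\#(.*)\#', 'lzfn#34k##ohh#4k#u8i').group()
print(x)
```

#34k##ohh#4k#

`re.search` tries every starting position until one works.
The match spans [4:17] → '#34k##ohh#4k#'.
Captured: group 1 = '34k##ohh#4k'.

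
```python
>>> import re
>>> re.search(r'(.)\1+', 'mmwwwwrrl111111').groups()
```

('m',)

`\1` is not a pattern — it's the concrete string captured by group 1, re-applied verbatim.
`search` walks the string left to right and returns the first match it finds.
The match spans [0:2] → 'mm'.
Captured: group 1 = 'm'.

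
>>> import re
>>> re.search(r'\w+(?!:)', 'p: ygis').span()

(3, 7)

`(?!…)`/`(?<!…)` only lets a position through if the neighbouring text does NOT match; no characters are consumed.
The match spans [3:7] → 'ygis'.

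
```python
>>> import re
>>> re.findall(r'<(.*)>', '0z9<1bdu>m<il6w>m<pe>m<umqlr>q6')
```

['1bdu>m<il6w>m<pe>m<umqlr']

Scanning left to right: at [3:29] match '<1bdu>m<il6w>m<pe>m<umqlr>', group 1 = '1bdu>m<il6w>m<pe>m<umqlr'.
With a single group, `findall` returns only what that group captured — 1 item.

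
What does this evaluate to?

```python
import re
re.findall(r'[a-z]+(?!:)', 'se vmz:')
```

['se', 'vm']

`(?!…)`/`(?<!…)` only lets a position through if the neighbouring text does NOT match; no characters are consumed.
Walking the string: at [0:2] → 'se'; at [3:5] → 'vm'.
With no groups in the pattern, `findall` gives back each whole match — 2 here.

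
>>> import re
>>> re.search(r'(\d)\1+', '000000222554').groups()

The match spans [0:6] → '000000'.
Captured: group 1 = '0'.

('0',)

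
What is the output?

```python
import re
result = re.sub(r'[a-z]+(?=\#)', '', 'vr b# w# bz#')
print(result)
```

The lookaround is zero-width — it requires the adjacent text to match without consuming it, so the asserted text isn't part of the match.
`sub` substitutes '' at each match site.

vr # # #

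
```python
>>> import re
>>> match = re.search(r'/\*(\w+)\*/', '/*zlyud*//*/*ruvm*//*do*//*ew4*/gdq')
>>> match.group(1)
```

'zlyud'

`search` walks the string left to right and returns the first match it finds.
The match spans [0:9] → '/*zlyud*/'.
Captured: group 1 = 'zlyud'.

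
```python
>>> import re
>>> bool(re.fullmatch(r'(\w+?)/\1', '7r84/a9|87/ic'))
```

After group 1 captures some text, `\1` only succeeds where that same text appears again.
`re.fullmatch` requires the pattern to consume the entire string.
Here the string isn't matched end-to-end, so the call returns None, and `bool(None)` is False.

False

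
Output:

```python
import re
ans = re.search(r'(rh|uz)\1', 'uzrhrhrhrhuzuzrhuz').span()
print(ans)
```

(2, 6)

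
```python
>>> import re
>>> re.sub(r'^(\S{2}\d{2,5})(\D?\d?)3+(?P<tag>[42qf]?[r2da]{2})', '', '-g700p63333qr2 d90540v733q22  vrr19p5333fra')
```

The pattern matches anchored at the start of the string; then exactly 2 of a non-whitespace character, then 2 to 5 of a digit (captured); then optionally a non-digit, then optionally a digit (captured); then one or more of a literal '3'; then optionally one of [42qf], then exactly 2 of one of [r2da] (captured as 'tag').
Matches: at [0:14] → '-g700p63333qr2'.
Each match is replaced by ''.

' d90540v733q22  vrr19p5333fra'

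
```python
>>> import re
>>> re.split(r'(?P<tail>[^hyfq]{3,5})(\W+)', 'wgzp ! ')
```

['', 'wgzp ', '! ', '']

Pattern: 3 to 5 of any character except [hyfq] (captured as 'tail'); then one or more of a non-word character (captured).
Matches to split on: at [0:7] → 'wgzp ! '.
With a capturing group present, the delimiter's captured portion is kept in the result list.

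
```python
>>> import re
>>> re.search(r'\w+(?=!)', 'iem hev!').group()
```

Lookahead/lookbehind check context without consuming it, so the matched span excludes the asserted characters.
The match spans [4:7] → 'hev'.

'hev'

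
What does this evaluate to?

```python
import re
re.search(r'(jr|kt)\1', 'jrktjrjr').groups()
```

('jr',)

The backreference `\1` re-matches whatever the first group consumed, character for character.
`search` walks the string left to right and returns the first match it finds.
The match spans [4:8] → 'jrjr'.
Captured: group 1 = 'jr'.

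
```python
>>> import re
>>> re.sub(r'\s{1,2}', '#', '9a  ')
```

'9a#'

This matches 1 to 2 of whitespace.
Matches: at [2:4] → '  '.
Every occurrence is swapped for '#'.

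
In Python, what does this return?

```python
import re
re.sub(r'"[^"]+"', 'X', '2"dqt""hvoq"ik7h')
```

'2XXik7h'

`sub` substitutes 'X' at each match site.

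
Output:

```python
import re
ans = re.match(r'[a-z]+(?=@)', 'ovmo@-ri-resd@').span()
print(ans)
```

The lookaround is zero-width — it requires the adjacent text to match without consuming it, so the asserted text isn't part of the match.
`re.match` only tries the pattern at the start of the string.
The match spans [0:4] → 'ovmo'.

(0, 4)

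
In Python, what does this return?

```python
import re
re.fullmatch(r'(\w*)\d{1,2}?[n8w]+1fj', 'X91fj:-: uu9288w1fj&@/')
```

None

Pattern: zero or more of a word character (captured); then 1 to 2 of a digit (lazy), then one or more of one of [n8w], then the literal '1fj'.
For `fullmatch`, every character of the input must be accounted for by the pattern.
Here the string isn't matched end-to-end, so the call returns None.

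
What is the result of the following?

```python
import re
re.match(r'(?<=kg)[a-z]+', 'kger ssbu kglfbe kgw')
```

`match` is anchored at position 0; if the pattern doesn't fit there, it returns None.
Here the string doesn't start with a match, so the call returns None.

None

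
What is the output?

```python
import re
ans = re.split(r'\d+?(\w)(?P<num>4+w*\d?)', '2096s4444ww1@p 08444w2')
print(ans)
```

['', 's', '4444ww1', '@p ', '8', '444w2', '']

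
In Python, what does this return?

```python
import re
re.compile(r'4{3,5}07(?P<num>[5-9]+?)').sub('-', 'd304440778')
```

'd30-8'

The `?` after the quantifier makes it lazy — it takes as little as possible before letting the rest of the pattern try.
Every occurrence is swapped for '-'.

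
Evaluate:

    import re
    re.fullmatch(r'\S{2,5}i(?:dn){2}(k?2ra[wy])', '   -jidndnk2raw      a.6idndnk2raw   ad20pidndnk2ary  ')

None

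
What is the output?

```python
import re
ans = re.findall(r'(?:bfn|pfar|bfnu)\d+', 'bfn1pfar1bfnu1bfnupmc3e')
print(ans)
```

['bfn1', 'pfar1', 'bfnu1']

Scanning left to right: at [0:4] → 'bfn1'; at [4:9] → 'pfar1'; at [9:14] → 'bfnu1'.
`findall` yields the raw match text (3 of them) because the pattern has no groups.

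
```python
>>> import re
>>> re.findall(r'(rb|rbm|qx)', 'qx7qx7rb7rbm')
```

Alternation isn't longest-match — the leftmost alternative that fits at this position is chosen.
Walking the string: at [0:2] match 'qx', group 1 = 'qx'; at [3:5] match 'qx', group 1 = 'qx'; at [6:8] match 'rb', group 1 = 'rb'; at [9:11] match 'rb', group 1 = 'rb'.
One capturing group, so `findall` returns just the captured substring from each match — 4 in all.

['qx', 'qx', 'rb', 'rb']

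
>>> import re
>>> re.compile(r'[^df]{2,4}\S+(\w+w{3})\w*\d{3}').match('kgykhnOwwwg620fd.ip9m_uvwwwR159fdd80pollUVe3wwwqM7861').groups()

('3www',)

The pattern matches 2 to 4 of any character except [df], then one or more of a non-whitespace character; then one or more of a word character, then exactly 3 of a literal 'w' (captured); then zero or more of a word character, then exactly 3 of a digit.
`re.match` only tries the pattern at the start of the string.
The match spans [0:53] → 'kgykhnOwwwg620fd.ip9m_uvwwwR159fdd80pollUVe3wwwqM7861'.
Captured: group 1 = '3www'.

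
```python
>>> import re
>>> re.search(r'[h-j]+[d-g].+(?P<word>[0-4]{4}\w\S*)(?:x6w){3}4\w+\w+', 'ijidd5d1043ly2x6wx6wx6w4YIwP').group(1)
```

Pattern: one or more of a character in [h-j], then a character in [d-g]; then one or more of any character; then exactly 4 of a character in [0-4], then a word character, then zero or more of a non-whitespace character (captured as 'word'); then the literal 'x6w' repeated 3 times, then the literal '4', then one or more of a word character; then one or more of a word character.
`search` walks the string left to right and returns the first match it finds.
The match spans [0:28] → 'ijidd5d1043ly2x6wx6wx6w4YIwP'.
Captured: group 1 = '1043ly2'.

'1043ly2'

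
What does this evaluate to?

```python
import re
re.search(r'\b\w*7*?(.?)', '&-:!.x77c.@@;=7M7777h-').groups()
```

('.',)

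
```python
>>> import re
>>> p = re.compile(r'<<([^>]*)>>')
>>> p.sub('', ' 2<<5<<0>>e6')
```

' 2e6'

Every occurrence is swapped for ''.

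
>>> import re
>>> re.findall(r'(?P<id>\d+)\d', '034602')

['03460']

Pattern: one or more of a digit (captured as 'id'); then a digit.
Matches: at [0:6] match '034602', group 1 = '03460'.
Because there's exactly one group, `findall` drops the full match and keeps group 1 from the one hit.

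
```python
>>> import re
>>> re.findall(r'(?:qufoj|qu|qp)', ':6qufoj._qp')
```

The regex engine tests alternatives in the order written; an earlier branch that matches wins even if a later one would match more.
Matches: at [2:7] → 'qufoj'; at [9:11] → 'qp'.
`findall` yields the raw match text (2 of them) because the pattern has no groups.

['qufoj', 'qp']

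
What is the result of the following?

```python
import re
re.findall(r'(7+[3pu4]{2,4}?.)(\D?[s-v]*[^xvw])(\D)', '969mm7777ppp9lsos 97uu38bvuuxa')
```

[('7777ppp', '9', 'l'), ('7uu3', '8', 'b')]

This matches one or more of the literal '7', then 2 to 4 of one of [3pu4] (lazy), then any character (captured); then optionally a non-digit, then zero or more of a character in [s-v], then any character except [xvw] (captured); then a non-digit (captured).
Scanning left to right: at [5:14] match '7777ppp9l', groups = ('7777ppp', '9', 'l'); at [19:25] match '7uu38b', groups = ('7uu3', '8', 'b').
3 groups means each result is a tuple of 3 captured strings — 2 here.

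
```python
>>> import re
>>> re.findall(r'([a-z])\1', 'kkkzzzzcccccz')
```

['k', 'z', 'z', 'c', 'c']

After group 1 captures some text, `\1` only succeeds where that same text appears again.
Because there's exactly one group, `findall` drops the full match and keeps group 1 from each hit.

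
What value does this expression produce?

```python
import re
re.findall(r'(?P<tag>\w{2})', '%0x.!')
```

['0x']

This matches exactly 2 of a word character (captured as 'tag').
Matches: at [1:3] match '0x', group 1 = '0x'.
Because there's exactly one group, `findall` drops the full match and keeps group 1 from the one hit.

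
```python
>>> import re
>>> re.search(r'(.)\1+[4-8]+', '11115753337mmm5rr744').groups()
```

('1',)

`\1` is not a pattern — it's the concrete string captured by group 1, re-applied verbatim.
`search` walks the string left to right and returns the first match it finds.
The match spans [0:7] → '1111575'.
Captured: group 1 = '1'.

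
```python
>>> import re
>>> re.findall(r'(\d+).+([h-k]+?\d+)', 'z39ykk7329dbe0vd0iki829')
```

This matches one or more of a digit (captured); then one or more of any character; then one or more of a character in [h-k] (lazy), then one or more of a digit (captured).
Scanning left to right: at [1:23] match '39ykk7329dbe0vd0iki829', groups = ('39', 'i829').
Multiple groups make `findall` return tuples — one 2-tuple for the one match.

[('39', 'i829')]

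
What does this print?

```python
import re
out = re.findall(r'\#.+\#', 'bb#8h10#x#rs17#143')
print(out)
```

Scanning left to right: at [2:15] → '#8h10#x#rs17#'.
Since nothing is captured, `findall` lists the 1 matched substring directly.

['#8h10#x#rs17#']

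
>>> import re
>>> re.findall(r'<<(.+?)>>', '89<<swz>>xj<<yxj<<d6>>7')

Because there's exactly one group, `findall` drops the full match and keeps group 1 from each hit.

['swz', 'yxj<<d6']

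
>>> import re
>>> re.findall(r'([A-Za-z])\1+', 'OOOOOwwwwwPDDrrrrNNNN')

A backreference is literal: `\1` must see the identical characters the first group matched.
`findall` collects group 1 from each match (5 total).

['O', 'w', 'D', 'r', 'N']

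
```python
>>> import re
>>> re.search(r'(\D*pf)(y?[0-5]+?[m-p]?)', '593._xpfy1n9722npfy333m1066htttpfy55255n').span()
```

This matches zero or more of a non-digit, then the literal 'pf' (captured); then optionally the literal 'y', then one or more of a character in [0-5] (lazy), then optionally a character in [m-p] (captured).
`re.search` scans for the first position where the pattern succeeds.
The match spans [3:11] → '._xpfy1n'.
Captured: group 1 = '._xpf', group 2 = 'y1n'.

(3, 11)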